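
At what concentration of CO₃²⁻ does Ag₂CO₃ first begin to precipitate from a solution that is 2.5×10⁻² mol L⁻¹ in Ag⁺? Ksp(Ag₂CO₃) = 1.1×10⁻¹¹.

1.8×10⁻⁸ M

Precipitation begins when Q = Ksp.
Ag₂CO₃(s) ⇌ 2 Ag⁺(aq) + CO₃²⁻(aq)
Ksp = [Ag⁺]^2[CO₃²⁻] = [CO₃²⁻](2.5×10⁻²)^2
[CO₃²⁻] = 1.1×10⁻¹¹ / (2.5×10⁻²)^2 = 1.8×10⁻⁸
[CO₃²⁻] = 1.8×10⁻⁸ mol L⁻¹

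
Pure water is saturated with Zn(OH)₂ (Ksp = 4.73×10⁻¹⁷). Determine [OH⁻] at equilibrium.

4.56×10⁻⁶ M

Zn(OH)₂(s) ⇌ Zn²⁺(aq) + 2 OH⁻(aq)
With molar solubility s: [Zn²⁺] = s, [OH⁻] = 2s.
Ksp = [Zn²⁺][OH⁻]^2 = s · (2s)^2 = 4s^3 = 4.73×10⁻¹⁷
s = 2.28×10⁻⁶ M
[OH⁻] = 2s = 4.56×10⁻⁶ M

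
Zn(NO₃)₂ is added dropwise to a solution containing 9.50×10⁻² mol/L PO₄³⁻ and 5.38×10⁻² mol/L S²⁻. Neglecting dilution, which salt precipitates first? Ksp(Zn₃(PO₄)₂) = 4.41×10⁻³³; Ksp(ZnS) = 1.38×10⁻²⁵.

ZnS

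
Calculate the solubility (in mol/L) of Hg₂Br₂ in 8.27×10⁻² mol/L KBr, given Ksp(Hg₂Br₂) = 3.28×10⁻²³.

4.80×10⁻²¹ M

Hg₂Br₂(s) ⇌ Hg₂²⁺(aq) + 2 Br⁻(aq)
With Br⁻ already at 8.27×10⁻² mol/L and s small, take [Br⁻] ≈ 8.27×10⁻² mol/L and [Hg₂²⁺] = s.
Ksp = [Hg₂²⁺][Br⁻]^2 = s(8.27×10⁻²)^2
s = 3.28×10⁻²³ / (8.27×10⁻²)^2 = 4.80×10⁻²¹
s = 4.80×10⁻²¹ mol/L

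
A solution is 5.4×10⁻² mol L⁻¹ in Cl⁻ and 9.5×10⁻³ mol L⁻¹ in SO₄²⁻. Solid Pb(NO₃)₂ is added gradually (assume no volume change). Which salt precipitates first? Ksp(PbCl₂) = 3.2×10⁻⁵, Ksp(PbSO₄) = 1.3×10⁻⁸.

PbSO₄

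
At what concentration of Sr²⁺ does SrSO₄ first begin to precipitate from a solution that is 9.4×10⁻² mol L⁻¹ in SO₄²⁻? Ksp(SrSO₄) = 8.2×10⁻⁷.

8.7×10⁻⁶ M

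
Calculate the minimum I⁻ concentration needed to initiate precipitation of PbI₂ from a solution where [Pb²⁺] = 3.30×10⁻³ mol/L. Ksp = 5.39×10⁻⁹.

1.28×10⁻³ M

Precipitation of each salt begins when its ion product equals Ksp.
PbI₂(s) ⇌ Pb²⁺(aq) + 2 I⁻(aq)
Ksp = [Pb²⁺][I⁻]^2 = [I⁻]^2(3.30×10⁻³)
[I⁻]^2 = 5.39×10⁻⁹ / (3.30×10⁻³) = 1.63×10⁻⁶
[I⁻] = 1.28×10⁻³ mol/L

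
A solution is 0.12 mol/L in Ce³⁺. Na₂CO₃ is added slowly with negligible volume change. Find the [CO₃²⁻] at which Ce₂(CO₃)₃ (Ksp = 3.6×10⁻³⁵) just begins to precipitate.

1.4×10⁻¹¹ M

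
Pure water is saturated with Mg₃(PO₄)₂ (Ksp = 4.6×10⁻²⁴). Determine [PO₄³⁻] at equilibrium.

Mg₃(PO₄)₂(s) ⇌ 3 Mg²⁺(aq) + 2 PO₄³⁻(aq)
For each mole of Mg₃(PO₄)₂ that dissolves per liter, [Mg²⁺] = 3s and [PO₄³⁻] = 2s; let s denote this solubility.
Ksp = [Mg²⁺]^3[PO₄³⁻]^2 = (3s)^3 · (2s)^2 = 108s^5 = 4.6×10⁻²⁴
s = 8.4×10⁻⁶ mol/L
[PO₄³⁻] = 2s = 1.7×10⁻⁵ mol/L

1.7×10⁻⁵ M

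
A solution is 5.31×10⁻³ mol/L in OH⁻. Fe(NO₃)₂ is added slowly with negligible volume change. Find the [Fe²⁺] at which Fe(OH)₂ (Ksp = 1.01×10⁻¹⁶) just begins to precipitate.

Precipitation begins when Q = Ksp.
Fe(OH)₂(s) ⇌ Fe²⁺(aq) + 2 OH⁻(aq)
Ksp = [Fe²⁺][OH⁻]^2 = [Fe²⁺](5.31×10⁻³)^2
[Fe²⁺] = 1.01×10⁻¹⁶ / (5.31×10⁻³)^2 = 3.58×10⁻¹²
[Fe²⁺] = 3.58×10⁻¹² mol/L

3.58×10⁻¹² M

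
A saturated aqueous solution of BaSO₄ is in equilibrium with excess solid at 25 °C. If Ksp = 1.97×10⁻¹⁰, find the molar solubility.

BaSO₄(s) ⇌ Ba²⁺(aq) + SO₄²⁻(aq)
For each mole of BaSO₄ that dissolves per liter, [Ba²⁺] = s and [SO₄²⁻] = s; let s denote this solubility.
Ksp = [Ba²⁺][SO₄²⁻] = s · s = s^2
s^2 = 1.97×10⁻¹⁰
s = (1.97×10⁻¹⁰)^(1/2) = 1.40×10⁻⁵ M

1.40×10⁻⁵ M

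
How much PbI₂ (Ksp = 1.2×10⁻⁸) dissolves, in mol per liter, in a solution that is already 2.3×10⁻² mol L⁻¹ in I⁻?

2.3×10⁻⁵ M

PbI₂(s) ⇌ Pb²⁺(aq) + 2 I⁻(aq)
The solution already contains I⁻ at 2.3×10⁻² mol L⁻¹. Let s be the molar solubility of PbI₂.
[I⁻] ≈ 2.3×10⁻² mol L⁻¹ (common ion dominates); [Pb²⁺] = s.
Ksp = [Pb²⁺][I⁻]^2 = s(2.3×10⁻²)^2
s = 1.2×10⁻⁸ / (2.3×10⁻²)^2 = 2.3×10⁻⁵
s = 2.3×10⁻⁵ mol L⁻¹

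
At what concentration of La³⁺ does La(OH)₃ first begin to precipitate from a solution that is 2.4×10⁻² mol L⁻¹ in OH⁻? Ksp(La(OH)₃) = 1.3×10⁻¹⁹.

9.4×10⁻¹⁵ M

A salt starts to precipitate once the ion product Q reaches its Ksp.
La(OH)₃(s) ⇌ La³⁺(aq) + 3 OH⁻(aq)
Ksp = [La³⁺][OH⁻]^3 = [La³⁺](2.4×10⁻²)^3
[La³⁺] = 1.3×10⁻¹⁹ / (2.4×10⁻²)^3 = 9.4×10⁻¹⁵
[La³⁺] = 9.4×10⁻¹⁵ mol L⁻¹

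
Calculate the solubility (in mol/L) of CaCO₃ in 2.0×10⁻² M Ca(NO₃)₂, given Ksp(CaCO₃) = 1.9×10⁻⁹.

9.5×10⁻⁸ M

CaCO₃(s) ⇌ Ca²⁺(aq) + CO₃²⁻(aq)
With Ca²⁺ already at 2.0×10⁻² M and s small, take [Ca²⁺] ≈ 2.0×10⁻² M and [CO₃²⁻] = s.
Ksp = [Ca²⁺][CO₃²⁻] = (2.0×10⁻²)s
s = 1.9×10⁻⁹ / (2.0×10⁻²) = 9.5×10⁻⁸
s = 9.5×10⁻⁸ M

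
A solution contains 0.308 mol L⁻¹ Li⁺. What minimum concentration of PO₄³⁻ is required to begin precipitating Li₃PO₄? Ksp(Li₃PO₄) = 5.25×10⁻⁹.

The threshold for precipitation is Q = Ksp.
Li₃PO₄(s) ⇌ 3 Li⁺(aq) + PO₄³⁻(aq)
Ksp = [Li⁺]^3[PO₄³⁻] = [PO₄³⁻](0.308)^3
[PO₄³⁻] = 5.25×10⁻⁹ / (0.308)^3 = 1.80×10⁻⁷
[PO₄³⁻] = 1.80×10⁻⁷ mol L⁻¹

1.80×10⁻⁷ M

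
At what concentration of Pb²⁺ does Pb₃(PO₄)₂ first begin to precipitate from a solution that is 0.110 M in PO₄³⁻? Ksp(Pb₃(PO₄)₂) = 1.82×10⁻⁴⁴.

1.15×10⁻¹⁴ M

A salt starts to precipitate once the ion product Q reaches its Ksp.
Pb₃(PO₄)₂(s) ⇌ 3 Pb²⁺(aq) + 2 PO₄³⁻(aq)
Ksp = [Pb²⁺]^3[PO₄³⁻]^2 = [Pb²⁺]^3(0.110)^2
[Pb²⁺]^3 = 1.82×10⁻⁴⁴ / (0.110)^2 = 1.50×10⁻⁴²
[Pb²⁺] = 1.15×10⁻¹⁴ M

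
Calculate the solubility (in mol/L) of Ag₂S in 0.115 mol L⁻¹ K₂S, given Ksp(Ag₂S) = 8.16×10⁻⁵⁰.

4.21×10⁻²⁵ M

Ag₂S(s) ⇌ 2 Ag⁺(aq) + S²⁻(aq)
With S²⁻ already at 0.115 mol L⁻¹ and s small, take [S²⁻] ≈ 0.115 mol L⁻¹ and [Ag⁺] = 2s.
Ksp = [Ag⁺]^2[S²⁻] = (2s)^2(0.115)
(2s)^2 = 8.16×10⁻⁵⁰ / (0.115) = 7.10×10⁻⁴⁹
s = 4.21×10⁻²⁵ mol L⁻¹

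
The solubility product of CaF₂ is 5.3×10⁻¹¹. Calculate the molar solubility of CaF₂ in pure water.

CaF₂(s) ⇌ Ca²⁺(aq) + 2 F⁻(aq)
For each mole of CaF₂ that dissolves per liter, [Ca²⁺] = s and [F⁻] = 2s; let s denote this solubility.
Ksp = [Ca²⁺][F⁻]^2 = s · (2s)^2 = 4s^3
4s^3 = 5.3×10⁻¹¹  ⇒  s^3 = 1.3×10⁻¹¹
s = 2.4×10⁻⁴ M

2.4×10⁻⁴ M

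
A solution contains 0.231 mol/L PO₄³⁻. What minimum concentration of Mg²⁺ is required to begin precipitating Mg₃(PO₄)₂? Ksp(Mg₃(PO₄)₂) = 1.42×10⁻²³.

Precipitation of each salt begins when its ion product equals Ksp.
Mg₃(PO₄)₂(s) ⇌ 3 Mg²⁺(aq) + 2 PO₄³⁻(aq)
Ksp = [Mg²⁺]^3[PO₄³⁻]^2 = [Mg²⁺]^3(0.231)^2
[Mg²⁺]^3 = 1.42×10⁻²³ / (0.231)^2 = 2.66×10⁻²²
[Mg²⁺] = 6.43×10⁻⁸ mol/L

6.43×10⁻⁸ M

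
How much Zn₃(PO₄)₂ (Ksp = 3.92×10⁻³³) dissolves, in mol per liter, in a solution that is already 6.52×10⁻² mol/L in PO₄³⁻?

Zn₃(PO₄)₂(s) ⇌ 3 Zn²⁺(aq) + 2 PO₄³⁻(aq)
Let s be the solubility of Zn₃(PO₄)₂ here. The common ion gives [PO₄³⁻] ≈ 6.52×10⁻² mol/L, and [Zn²⁺] = 3s.
Ksp = [Zn²⁺]^3[PO₄³⁻]^2 = (3s)^3(6.52×10⁻²)^2
(3s)^3 = 3.92×10⁻³³ / (6.52×10⁻²)^2 = 9.22×10⁻³¹
s = 3.24×10⁻¹¹ mol/L

3.24×10⁻¹¹ M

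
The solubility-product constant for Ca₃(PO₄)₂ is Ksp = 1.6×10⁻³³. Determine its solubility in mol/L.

1.1×10⁻⁷ M

Ca₃(PO₄)₂(s) ⇌ 3 Ca²⁺(aq) + 2 PO₄³⁻(aq)
With molar solubility s: [Ca²⁺] = 3s, [PO₄³⁻] = 2s.
Ksp = [Ca²⁺]^3[PO₄³⁻]^2 = (3s)^3 · (2s)^2 = 108s^5
108s^5 = 1.6×10⁻³³  ⇒  s^5 = 1.5×10⁻³⁵
Taking the 5th root, s = 1.1×10⁻⁷ mol/L.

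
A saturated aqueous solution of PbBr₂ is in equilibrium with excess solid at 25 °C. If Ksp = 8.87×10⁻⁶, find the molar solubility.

1.30×10⁻² M

PbBr₂(s) ⇌ Pb²⁺(aq) + 2 Br⁻(aq)
If s mol/L of PbBr₂ dissolves, [Pb²⁺] = s and [Br⁻] = 2s.
Ksp = [Pb²⁺][Br⁻]^2 = s · (2s)^2 = 4s^3
4s^3 = 8.87×10⁻⁶  ⇒  s^3 = 2.22×10⁻⁶
Taking the 3rd root, s = 1.30×10⁻² mol L⁻¹.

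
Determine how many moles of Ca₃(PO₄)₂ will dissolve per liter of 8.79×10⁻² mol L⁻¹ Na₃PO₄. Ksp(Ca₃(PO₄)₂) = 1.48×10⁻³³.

Ca₃(PO₄)₂(s) ⇌ 3 Ca²⁺(aq) + 2 PO₄³⁻(aq)
Let s be the solubility of Ca₃(PO₄)₂ here. The common ion gives [PO₄³⁻] ≈ 8.79×10⁻² mol L⁻¹, and [Ca²⁺] = 3s.
Ksp = [Ca²⁺]^3[PO₄³⁻]^2 = (3s)^3(8.79×10⁻²)^2
(3s)^3 = 1.48×10⁻³³ / (8.79×10⁻²)^2 = 1.92×10⁻³¹
s = 1.92×10⁻¹¹ mol L⁻¹

1.92×10⁻¹¹ M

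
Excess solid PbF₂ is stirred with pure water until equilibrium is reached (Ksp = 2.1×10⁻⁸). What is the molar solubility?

PbF₂(s) ⇌ Pb²⁺(aq) + 2 F⁻(aq)
With molar solubility s: [Pb²⁺] = s, [F⁻] = 2s.
Ksp = [Pb²⁺][F⁻]^2 = s · (2s)^2 = 4s^3
4s^3 = 2.1×10⁻⁸  ⇒  s^3 = 5.3×10⁻⁹
s = (5.3×10⁻⁹)^(1/3) = 1.7×10⁻³ mol L⁻¹

1.7×10⁻³ M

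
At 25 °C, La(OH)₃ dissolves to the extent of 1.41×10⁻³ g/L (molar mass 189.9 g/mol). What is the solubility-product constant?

Ksp = 8.21×10⁻²⁰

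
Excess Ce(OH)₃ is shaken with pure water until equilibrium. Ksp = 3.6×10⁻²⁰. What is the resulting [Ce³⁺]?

6.0×10⁻⁶ M

Ce(OH)₃(s) ⇌ Ce³⁺(aq) + 3 OH⁻(aq)
With molar solubility s: [Ce³⁺] = s, [OH⁻] = 3s.
Ksp = [Ce³⁺][OH⁻]^3 = s · (3s)^3 = 27s^4 = 3.6×10⁻²⁰
s = 6.0×10⁻⁶ mol L⁻¹
[Ce³⁺] = s = 6.0×10⁻⁶ mol L⁻¹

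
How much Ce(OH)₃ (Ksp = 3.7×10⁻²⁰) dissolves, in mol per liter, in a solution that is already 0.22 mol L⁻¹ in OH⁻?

Ce(OH)₃(s) ⇌ Ce³⁺(aq) + 3 OH⁻(aq)
The solution already contains OH⁻ at 0.22 mol L⁻¹. Let s be the molar solubility of Ce(OH)₃.
[OH⁻] ≈ 0.22 mol L⁻¹ (common ion dominates); [Ce³⁺] = s.
Ksp = [Ce³⁺][OH⁻]^3 = s(0.22)^3
s = 3.7×10⁻²⁰ / (0.22)^3 = 3.5×10⁻¹⁸
s = 3.5×10⁻¹⁸ mol L⁻¹

3.5×10⁻¹⁸ M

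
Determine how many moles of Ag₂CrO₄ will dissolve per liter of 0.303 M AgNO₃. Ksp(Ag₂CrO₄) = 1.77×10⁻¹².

Ag₂CrO₄(s) ⇌ 2 Ag⁺(aq) + CrO₄²⁻(aq)
Let s be the solubility of Ag₂CrO₄ here. The common ion gives [Ag⁺] ≈ 0.303 M, and [CrO₄²⁻] = s.
Ksp = [Ag⁺]^2[CrO₄²⁻] = (0.303)^2s
s = 1.77×10⁻¹² / (0.303)^2 = 1.93×10⁻¹¹
s = 1.93×10⁻¹¹ M

1.93×10⁻¹¹ M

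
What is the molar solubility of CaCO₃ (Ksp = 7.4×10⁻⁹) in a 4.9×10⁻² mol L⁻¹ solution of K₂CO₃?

1.5×10⁻⁷ M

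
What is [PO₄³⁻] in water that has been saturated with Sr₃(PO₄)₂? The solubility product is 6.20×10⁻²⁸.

2.84×10⁻⁶ M

Sr₃(PO₄)₂(s) ⇌ 3 Sr²⁺(aq) + 2 PO₄³⁻(aq)
If s mol/L of Sr₃(PO₄)₂ dissolves, [Sr²⁺] = 3s and [PO₄³⁻] = 2s.
Ksp = [Sr²⁺]^3[PO₄³⁻]^2 = (3s)^3 · (2s)^2 = 108s^5 = 6.20×10⁻²⁸
s = 1.42×10⁻⁶ mol/L
[PO₄³⁻] = 2s = 2.84×10⁻⁶ mol/L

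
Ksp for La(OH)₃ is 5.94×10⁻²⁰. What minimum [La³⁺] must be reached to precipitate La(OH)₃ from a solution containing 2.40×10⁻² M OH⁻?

4.30×10⁻¹⁵ M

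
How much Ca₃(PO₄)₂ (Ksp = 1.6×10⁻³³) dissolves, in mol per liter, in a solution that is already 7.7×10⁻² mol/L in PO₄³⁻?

Ca₃(PO₄)₂(s) ⇌ 3 Ca²⁺(aq) + 2 PO₄³⁻(aq)
Let s be the solubility of Ca₃(PO₄)₂ here. The common ion gives [PO₄³⁻] ≈ 7.7×10⁻² mol/L, and [Ca²⁺] = 3s.
Ksp = [Ca²⁺]^3[PO₄³⁻]^2 = (3s)^3(7.7×10⁻²)^2
(3s)^3 = 1.6×10⁻³³ / (7.7×10⁻²)^2 = 2.7×10⁻³¹
s = 2.2×10⁻¹¹ mol/L

2.2×10⁻¹¹ M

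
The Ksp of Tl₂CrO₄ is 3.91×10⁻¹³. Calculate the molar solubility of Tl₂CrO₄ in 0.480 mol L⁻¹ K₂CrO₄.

4.51×10⁻⁷ M

Tl₂CrO₄(s) ⇌ 2 Tl⁺(aq) + CrO₄²⁻(aq)
CrO₄²⁻ is already present at 0.480 mol L⁻¹. If s mol/L of Tl₂CrO₄ dissolves, [Tl⁺] = 2s while [CrO₄²⁻] ≈ 0.480 mol L⁻¹.
Ksp = [Tl⁺]^2[CrO₄²⁻] = (2s)^2(0.480)
(2s)^2 = 3.91×10⁻¹³ / (0.480) = 8.15×10⁻¹³
s = 4.51×10⁻⁷ mol L⁻¹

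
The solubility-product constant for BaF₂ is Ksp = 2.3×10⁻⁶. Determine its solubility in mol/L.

BaF₂(s) ⇌ Ba²⁺(aq) + 2 F⁻(aq)
Let s be the molar solubility. Then [Ba²⁺] = s and [F⁻] = 2s.
Ksp = [Ba²⁺][F⁻]^2 = s · (2s)^2 = 4s^3
4s^3 = 2.3×10⁻⁶  ⇒  s^3 = 5.8×10⁻⁷
s = (5.8×10⁻⁷)^(1/3) = 8.3×10⁻³ mol L⁻¹

8.3×10⁻³ M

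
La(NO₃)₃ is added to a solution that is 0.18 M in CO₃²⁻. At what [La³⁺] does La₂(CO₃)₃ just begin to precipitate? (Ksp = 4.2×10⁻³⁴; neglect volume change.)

Precipitation begins when Q = Ksp.
La₂(CO₃)₃(s) ⇌ 2 La³⁺(aq) + 3 CO₃²⁻(aq)
Ksp = [La³⁺]^2[CO₃²⁻]^3 = [La³⁺]^2(0.18)^3
[La³⁺]^2 = 4.2×10⁻³⁴ / (0.18)^3 = 7.2×10⁻³²
[La³⁺] = 2.7×10⁻¹⁶ M

2.7×10⁻¹⁶ M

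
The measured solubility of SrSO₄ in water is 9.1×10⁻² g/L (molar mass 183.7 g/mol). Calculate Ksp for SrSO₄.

Ksp = 2.5×10⁻⁷

Convert to molarity: s = 9.1×10⁻² / 183.7 = 4.954×10⁻⁴ mol/L
SrSO₄(s) ⇌ Sr²⁺(aq) + SO₄²⁻(aq)
Call the molar solubility s, so that [Sr²⁺] = s and [SO₄²⁻] = s.
Ksp = [Sr²⁺][SO₄²⁻] = s · s = s^2
Ksp = (4.954×10⁻⁴)^2 = 2.5×10⁻⁷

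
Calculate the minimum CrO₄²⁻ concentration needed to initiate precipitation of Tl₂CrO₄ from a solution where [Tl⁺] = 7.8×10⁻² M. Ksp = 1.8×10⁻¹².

Precipitation of each salt begins when its ion product equals Ksp.
Tl₂CrO₄(s) ⇌ 2 Tl⁺(aq) + CrO₄²⁻(aq)
Ksp = [Tl⁺]^2[CrO₄²⁻] = [CrO₄²⁻](7.8×10⁻²)^2
[CrO₄²⁻] = 1.8×10⁻¹² / (7.8×10⁻²)^2 = 3.0×10⁻¹⁰
[CrO₄²⁻] = 3.0×10⁻¹⁰ M

3.0×10⁻¹⁰ M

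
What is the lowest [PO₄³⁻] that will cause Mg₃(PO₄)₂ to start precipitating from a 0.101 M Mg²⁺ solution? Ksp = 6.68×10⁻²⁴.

Each salt precipitates once Q = Ksp for that salt.
Mg₃(PO₄)₂(s) ⇌ 3 Mg²⁺(aq) + 2 PO₄³⁻(aq)
Ksp = [Mg²⁺]^3[PO₄³⁻]^2 = [PO₄³⁻]^2(0.101)^3
[PO₄³⁻]^2 = 6.68×10⁻²⁴ / (0.101)^3 = 6.48×10⁻²¹
[PO₄³⁻] = 8.05×10⁻¹¹ M

8.05×10⁻¹¹ M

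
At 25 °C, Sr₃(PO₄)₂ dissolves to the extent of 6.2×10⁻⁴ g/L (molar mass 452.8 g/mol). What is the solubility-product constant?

Molar solubility s = (6.2×10⁻⁴ g/L) / (452.8 g/mol) = 1.369×10⁻⁶ mol/L
Sr₃(PO₄)₂(s) ⇌ 3 Sr²⁺(aq) + 2 PO₄³⁻(aq)
If s mol/L of Sr₃(PO₄)₂ dissolves, [Sr²⁺] = 3s and [PO₄³⁻] = 2s.
Ksp = [Sr²⁺]^3[PO₄³⁻]^2 = (3s)^3 · (2s)^2 = 108s^5
Ksp = 108 × (1.369×10⁻⁶)^5 = 5.2×10⁻²⁸

Ksp = 5.2×10⁻²⁸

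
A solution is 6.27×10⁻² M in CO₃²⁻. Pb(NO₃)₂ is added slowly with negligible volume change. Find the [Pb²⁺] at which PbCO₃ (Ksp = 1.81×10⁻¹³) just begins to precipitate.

2.89×10⁻¹² M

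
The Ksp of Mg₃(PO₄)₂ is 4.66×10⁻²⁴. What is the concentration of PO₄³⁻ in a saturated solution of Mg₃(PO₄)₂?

1.69×10⁻⁵ M

Mg₃(PO₄)₂(s) ⇌ 3 Mg²⁺(aq) + 2 PO₄³⁻(aq)
If s mol/L of Mg₃(PO₄)₂ dissolves, [Mg²⁺] = 3s and [PO₄³⁻] = 2s.
Ksp = [Mg²⁺]^3[PO₄³⁻]^2 = (3s)^3 · (2s)^2 = 108s^5 = 4.66×10⁻²⁴
s = 8.45×10⁻⁶ M
[PO₄³⁻] = 2s = 1.69×10⁻⁵ M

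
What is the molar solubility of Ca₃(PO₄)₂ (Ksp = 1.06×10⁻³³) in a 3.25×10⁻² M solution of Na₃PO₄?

Ca₃(PO₄)₂(s) ⇌ 3 Ca²⁺(aq) + 2 PO₄³⁻(aq)
PO₄³⁻ is already present at 3.25×10⁻² M. If s mol/L of Ca₃(PO₄)₂ dissolves, [Ca²⁺] = 3s while [PO₄³⁻] ≈ 3.25×10⁻² M.
Ksp = [Ca²⁺]^3[PO₄³⁻]^2 = (3s)^3(3.25×10⁻²)^2
(3s)^3 = 1.06×10⁻³³ / (3.25×10⁻²)^2 = 1.00×10⁻³⁰
s = 3.34×10⁻¹¹ M

3.34×10⁻¹¹ M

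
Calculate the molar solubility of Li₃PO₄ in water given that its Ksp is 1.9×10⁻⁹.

Li₃PO₄(s) ⇌ 3 Li⁺(aq) + PO₄³⁻(aq)
If s mol/L of Li₃PO₄ dissolves, [Li⁺] = 3s and [PO₄³⁻] = s.
Ksp = [Li⁺]^3[PO₄³⁻] = (3s)^3 · s = 27s^4
27s^4 = 1.9×10⁻⁹  ⇒  s^4 = 7.0×10⁻¹¹
s = 2.9×10⁻³ M

2.9×10⁻³ M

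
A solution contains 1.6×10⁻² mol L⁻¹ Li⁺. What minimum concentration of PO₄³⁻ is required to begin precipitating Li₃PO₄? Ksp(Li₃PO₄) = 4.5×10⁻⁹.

Precipitation begins when Q = Ksp.
Li₃PO₄(s) ⇌ 3 Li⁺(aq) + PO₄³⁻(aq)
Ksp = [Li⁺]^3[PO₄³⁻] = [PO₄³⁻](1.6×10⁻²)^3
[PO₄³⁻] = 4.5×10⁻⁹ / (1.6×10⁻²)^3 = 1.1×10⁻³
[PO₄³⁻] = 1.1×10⁻³ mol L⁻¹

1.1×10⁻³ M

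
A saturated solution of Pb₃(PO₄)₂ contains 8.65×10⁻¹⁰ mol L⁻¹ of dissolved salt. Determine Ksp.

Ksp = 5.23×10⁻⁴⁴

Pb₃(PO₄)₂(s) ⇌ 3 Pb²⁺(aq) + 2 PO₄³⁻(aq)
If s mol/L of Pb₃(PO₄)₂ dissolves, [Pb²⁺] = 3s and [PO₄³⁻] = 2s.
Ksp = [Pb²⁺]^3[PO₄³⁻]^2 = (3s)^3 · (2s)^2 = 108s^5
Ksp = 108 × (8.65×10⁻¹⁰)^5 = 5.23×10⁻⁴⁴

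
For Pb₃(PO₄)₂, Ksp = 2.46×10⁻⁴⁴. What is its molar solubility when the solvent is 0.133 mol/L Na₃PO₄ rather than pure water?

Pb₃(PO₄)₂(s) ⇌ 3 Pb²⁺(aq) + 2 PO₄³⁻(aq)
With PO₄³⁻ already at 0.133 mol/L and s small, take [PO₄³⁻] ≈ 0.133 mol/L and [Pb²⁺] = 3s.
Ksp = [Pb²⁺]^3[PO₄³⁻]^2 = (3s)^3(0.133)^2
(3s)^3 = 2.46×10⁻⁴⁴ / (0.133)^2 = 1.39×10⁻⁴²
s = 3.72×10⁻¹⁵ mol/L

3.72×10⁻¹⁵ M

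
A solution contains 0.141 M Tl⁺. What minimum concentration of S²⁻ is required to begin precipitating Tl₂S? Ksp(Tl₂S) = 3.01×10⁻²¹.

1.51×10⁻¹⁹ M

Precipitation of each salt begins when its ion product equals Ksp.
Tl₂S(s) ⇌ 2 Tl⁺(aq) + S²⁻(aq)
Ksp = [Tl⁺]^2[S²⁻] = [S²⁻](0.141)^2
[S²⁻] = 3.01×10⁻²¹ / (0.141)^2 = 1.51×10⁻¹⁹
[S²⁻] = 1.51×10⁻¹⁹ M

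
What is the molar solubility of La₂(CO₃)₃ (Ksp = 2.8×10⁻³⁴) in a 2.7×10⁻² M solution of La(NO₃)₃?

La₂(CO₃)₃(s) ⇌ 2 La³⁺(aq) + 3 CO₃²⁻(aq)
With La³⁺ already at 2.7×10⁻² M and s small, take [La³⁺] ≈ 2.7×10⁻² M and [CO₃²⁻] = 3s.
Ksp = [La³⁺]^2[CO₃²⁻]^3 = (2.7×10⁻²)^2(3s)^3
(3s)^3 = 2.8×10⁻³⁴ / (2.7×10⁻²)^2 = 3.8×10⁻³¹
s = 2.4×10⁻¹¹ M

2.4×10⁻¹¹ M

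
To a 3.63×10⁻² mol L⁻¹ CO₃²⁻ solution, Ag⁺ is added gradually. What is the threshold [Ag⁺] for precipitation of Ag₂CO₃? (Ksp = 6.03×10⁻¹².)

1.29×10⁻⁵ M

Each salt precipitates once Q = Ksp for that salt.
Ag₂CO₃(s) ⇌ 2 Ag⁺(aq) + CO₃²⁻(aq)
Ksp = [Ag⁺]^2[CO₃²⁻] = [Ag⁺]^2(3.63×10⁻²)
[Ag⁺]^2 = 6.03×10⁻¹² / (3.63×10⁻²) = 1.66×10⁻¹⁰
[Ag⁺] = 1.29×10⁻⁵ mol L⁻¹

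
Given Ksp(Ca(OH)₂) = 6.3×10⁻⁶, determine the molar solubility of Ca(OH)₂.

1.2×10⁻² M

Ca(OH)₂(s) ⇌ Ca²⁺(aq) + 2 OH⁻(aq)
If s mol/L of Ca(OH)₂ dissolves, [Ca²⁺] = s and [OH⁻] = 2s.
Ksp = [Ca²⁺][OH⁻]^2 = s · (2s)^2 = 4s^3
4s^3 = 6.3×10⁻⁶  ⇒  s^3 = 1.6×10⁻⁶
Taking the 3rd root, s = 1.2×10⁻² mol/L.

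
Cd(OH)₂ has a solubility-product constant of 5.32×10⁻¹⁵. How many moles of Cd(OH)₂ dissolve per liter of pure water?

Cd(OH)₂(s) ⇌ Cd²⁺(aq) + 2 OH⁻(aq)
If s mol/L of Cd(OH)₂ dissolves, [Cd²⁺] = s and [OH⁻] = 2s.
Ksp = [Cd²⁺][OH⁻]^2 = s · (2s)^2 = 4s^3
4s^3 = 5.32×10⁻¹⁵  ⇒  s^3 = 1.33×10⁻¹⁵
s = 1.10×10⁻⁵ M

1.10×10⁻⁵ M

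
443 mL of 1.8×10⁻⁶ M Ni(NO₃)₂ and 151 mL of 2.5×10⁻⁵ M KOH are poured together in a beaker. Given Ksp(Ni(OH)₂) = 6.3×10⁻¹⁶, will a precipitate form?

No

Total volume after mixing = 443 + 151 = 594 mL.
[Ni²⁺] = (1.8×10⁻⁶)(443)/594 = 1.3×10⁻⁶ M
[OH⁻] = (2.5×10⁻⁵)(151)/594 = 6.4×10⁻⁶ M
Q = [Ni²⁺][OH⁻]^2 = 5.4×10⁻¹⁷
Q < Ksp (5.4×10⁻¹⁷ vs 6.3×10⁻¹⁶); the solution remains unsaturated and no precipitate forms.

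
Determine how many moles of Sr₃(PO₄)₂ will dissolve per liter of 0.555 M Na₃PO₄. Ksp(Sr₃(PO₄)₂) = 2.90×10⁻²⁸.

3.27×10⁻¹⁰ M

Sr₃(PO₄)₂(s) ⇌ 3 Sr²⁺(aq) + 2 PO₄³⁻(aq)
The solution already contains PO₄³⁻ at 0.555 M. Let s be the molar solubility of Sr₃(PO₄)₂.
[PO₄³⁻] ≈ 0.555 M (common ion dominates); [Sr²⁺] = 3s.
Ksp = [Sr²⁺]^3[PO₄³⁻]^2 = (3s)^3(0.555)^2
(3s)^3 = 2.90×10⁻²⁸ / (0.555)^2 = 9.41×10⁻²⁸
s = 3.27×10⁻¹⁰ M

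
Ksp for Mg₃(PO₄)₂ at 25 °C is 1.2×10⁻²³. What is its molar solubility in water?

Mg₃(PO₄)₂(s) ⇌ 3 Mg²⁺(aq) + 2 PO₄³⁻(aq)
If s mol/L of Mg₃(PO₄)₂ dissolves, [Mg²⁺] = 3s and [PO₄³⁻] = 2s.
Ksp = [Mg²⁺]^3[PO₄³⁻]^2 = (3s)^3 · (2s)^2 = 108s^5
108s^5 = 1.2×10⁻²³  ⇒  s^5 = 1.1×10⁻²⁵
s = 1.0×10⁻⁵ mol/L

1.0×10⁻⁵ M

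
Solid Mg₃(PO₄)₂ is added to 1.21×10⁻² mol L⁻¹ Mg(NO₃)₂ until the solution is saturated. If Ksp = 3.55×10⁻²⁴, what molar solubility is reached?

Mg₃(PO₄)₂(s) ⇌ 3 Mg²⁺(aq) + 2 PO₄³⁻(aq)
The solution already contains Mg²⁺ at 1.21×10⁻² mol L⁻¹. Let s be the molar solubility of Mg₃(PO₄)₂.
[Mg²⁺] ≈ 1.21×10⁻² mol L⁻¹ (common ion dominates); [PO₄³⁻] = 2s.
Ksp = [Mg²⁺]^3[PO₄³⁻]^2 = (1.21×10⁻²)^3(2s)^2
(2s)^2 = 3.55×10⁻²⁴ / (1.21×10⁻²)^3 = 2.00×10⁻¹⁸
s = 7.08×10⁻¹⁰ mol L⁻¹

7.08×10⁻¹⁰ M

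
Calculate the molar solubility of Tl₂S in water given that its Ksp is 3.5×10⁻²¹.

9.6×10⁻⁸ M

Tl₂S(s) ⇌ 2 Tl⁺(aq) + S²⁻(aq)
With molar solubility s: [Tl⁺] = 2s, [S²⁻] = s.
Ksp = [Tl⁺]^2[S²⁻] = (2s)^2 · s = 4s^3
4s^3 = 3.5×10⁻²¹  ⇒  s^3 = 8.8×10⁻²²
s = 9.6×10⁻⁸ mol L⁻¹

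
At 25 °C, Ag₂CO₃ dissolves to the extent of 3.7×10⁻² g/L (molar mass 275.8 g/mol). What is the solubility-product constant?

Ksp = 9.7×10⁻¹²

s = (3.7×10⁻² g L⁻¹)/(275.8 g mol⁻¹) = 1.342×10⁻⁴ M
Ag₂CO₃(s) ⇌ 2 Ag⁺(aq) + CO₃²⁻(aq)
If s mol/L of Ag₂CO₃ dissolves, [Ag⁺] = 2s and [CO₃²⁻] = s.
Ksp = [Ag⁺]^2[CO₃²⁻] = (2s)^2 · s = 4s^3
Ksp = 4 × (1.342×10⁻⁴)^3 = 9.7×10⁻¹²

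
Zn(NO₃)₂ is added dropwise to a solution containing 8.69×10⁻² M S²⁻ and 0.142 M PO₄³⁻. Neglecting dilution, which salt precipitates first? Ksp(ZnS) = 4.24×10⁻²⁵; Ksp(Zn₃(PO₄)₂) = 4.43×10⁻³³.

ZnS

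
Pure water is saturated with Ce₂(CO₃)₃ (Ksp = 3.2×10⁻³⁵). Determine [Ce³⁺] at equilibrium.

Ce₂(CO₃)₃(s) ⇌ 2 Ce³⁺(aq) + 3 CO₃²⁻(aq)
With molar solubility s: [Ce³⁺] = 2s, [CO₃²⁻] = 3s.
Ksp = [Ce³⁺]^2[CO₃²⁻]^3 = (2s)^2 · (3s)^3 = 108s^5 = 3.2×10⁻³⁵
s = 4.9×10⁻⁸ M
[Ce³⁺] = 2s = 9.9×10⁻⁸ M

9.9×10⁻⁸ M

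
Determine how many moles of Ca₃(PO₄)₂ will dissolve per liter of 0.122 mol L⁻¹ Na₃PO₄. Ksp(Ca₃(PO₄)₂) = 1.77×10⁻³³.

1.64×10⁻¹¹ M

Ca₃(PO₄)₂(s) ⇌ 3 Ca²⁺(aq) + 2 PO₄³⁻(aq)
The solution already contains PO₄³⁻ at 0.122 mol L⁻¹. Let s be the molar solubility of Ca₃(PO₄)₂.
[PO₄³⁻] ≈ 0.122 mol L⁻¹ (common ion dominates); [Ca²⁺] = 3s.
Ksp = [Ca²⁺]^3[PO₄³⁻]^2 = (3s)^3(0.122)^2
(3s)^3 = 1.77×10⁻³³ / (0.122)^2 = 1.19×10⁻³¹
s = 1.64×10⁻¹¹ mol L⁻¹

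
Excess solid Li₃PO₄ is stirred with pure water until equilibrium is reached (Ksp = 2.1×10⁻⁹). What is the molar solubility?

Li₃PO₄(s) ⇌ 3 Li⁺(aq) + PO₄³⁻(aq)
For each mole of Li₃PO₄ that dissolves per liter, [Li⁺] = 3s and [PO₄³⁻] = s; let s denote this solubility.
Ksp = [Li⁺]^3[PO₄³⁻] = (3s)^3 · s = 27s^4
27s^4 = 2.1×10⁻⁹  ⇒  s^4 = 7.8×10⁻¹¹
s = 3.0×10⁻³ M

3.0×10⁻³ M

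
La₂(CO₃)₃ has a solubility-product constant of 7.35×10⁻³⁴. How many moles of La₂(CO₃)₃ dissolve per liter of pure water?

9.26×10⁻⁸ M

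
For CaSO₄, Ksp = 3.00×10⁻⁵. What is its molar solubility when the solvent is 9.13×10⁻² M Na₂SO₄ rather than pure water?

CaSO₄(s) ⇌ Ca²⁺(aq) + SO₄²⁻(aq)
Let s be the solubility of CaSO₄ here. The common ion gives [SO₄²⁻] ≈ 9.13×10⁻² M, and [Ca²⁺] = s.
Ksp = [Ca²⁺][SO₄²⁻] = s(9.13×10⁻²)
s = 3.00×10⁻⁵ / (9.13×10⁻²) = 3.29×10⁻⁴
s = 3.29×10⁻⁴ M

3.29×10⁻⁴ M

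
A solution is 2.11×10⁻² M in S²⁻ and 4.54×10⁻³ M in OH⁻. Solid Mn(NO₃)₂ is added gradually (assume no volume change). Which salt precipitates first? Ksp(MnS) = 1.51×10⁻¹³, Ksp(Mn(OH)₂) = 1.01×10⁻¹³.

MnS

The threshold for precipitation is Q = Ksp.
For MnS: [Mn²⁺] = (Ksp/[S²⁻]) = 7.16×10⁻¹² M
For Mn(OH)₂: [Mn²⁺] = (Ksp/[OH⁻]^2) = 4.90×10⁻⁹ M
The smaller threshold [Mn²⁺] is reached first, so MnS precipitates first.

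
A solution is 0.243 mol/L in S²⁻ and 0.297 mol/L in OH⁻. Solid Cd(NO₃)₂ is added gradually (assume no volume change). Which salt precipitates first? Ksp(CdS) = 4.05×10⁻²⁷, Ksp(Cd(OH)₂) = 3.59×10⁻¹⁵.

CdS

Precipitation of each salt begins when its ion product equals Ksp.
For CdS: [Cd²⁺] = (Ksp/[S²⁻]) = 1.67×10⁻²⁶ mol/L
For Cd(OH)₂: [Cd²⁺] = (Ksp/[OH⁻]^2) = 4.07×10⁻¹⁴ mol/L
The smaller threshold [Cd²⁺] is reached first, so CdS precipitates first.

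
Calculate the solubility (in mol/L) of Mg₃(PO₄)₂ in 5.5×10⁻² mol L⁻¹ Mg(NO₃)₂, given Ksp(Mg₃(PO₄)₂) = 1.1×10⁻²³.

1.3×10⁻¹⁰ M

Mg₃(PO₄)₂(s) ⇌ 3 Mg²⁺(aq) + 2 PO₄³⁻(aq)
Mg²⁺ is already present at 5.5×10⁻² mol L⁻¹. If s mol/L of Mg₃(PO₄)₂ dissolves, [PO₄³⁻] = 2s while [Mg²⁺] ≈ 5.5×10⁻² mol L⁻¹.
Ksp = [Mg²⁺]^3[PO₄³⁻]^2 = (5.5×10⁻²)^3(2s)^2
(2s)^2 = 1.1×10⁻²³ / (5.5×10⁻²)^3 = 6.6×10⁻²⁰
s = 1.3×10⁻¹⁰ mol L⁻¹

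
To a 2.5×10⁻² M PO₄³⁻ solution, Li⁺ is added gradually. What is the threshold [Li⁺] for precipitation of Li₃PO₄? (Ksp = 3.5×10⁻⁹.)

5.2×10⁻³ M

Each salt precipitates once Q = Ksp for that salt.
Li₃PO₄(s) ⇌ 3 Li⁺(aq) + PO₄³⁻(aq)
Ksp = [Li⁺]^3[PO₄³⁻] = [Li⁺]^3(2.5×10⁻²)
[Li⁺]^3 = 3.5×10⁻⁹ / (2.5×10⁻²) = 1.4×10⁻⁷
[Li⁺] = 5.2×10⁻³ M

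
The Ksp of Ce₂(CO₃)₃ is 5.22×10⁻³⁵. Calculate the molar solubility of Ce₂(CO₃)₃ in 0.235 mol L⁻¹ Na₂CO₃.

Ce₂(CO₃)₃(s) ⇌ 2 Ce³⁺(aq) + 3 CO₃²⁻(aq)
With CO₃²⁻ already at 0.235 mol L⁻¹ and s small, take [CO₃²⁻] ≈ 0.235 mol L⁻¹ and [Ce³⁺] = 2s.
Ksp = [Ce³⁺]^2[CO₃²⁻]^3 = (2s)^2(0.235)^3
(2s)^2 = 5.22×10⁻³⁵ / (0.235)^3 = 4.02×10⁻³³
s = 3.17×10⁻¹⁷ mol L⁻¹

3.17×10⁻¹⁷ M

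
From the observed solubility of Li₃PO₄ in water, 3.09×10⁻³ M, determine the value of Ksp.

Li₃PO₄(s) ⇌ 3 Li⁺(aq) + PO₄³⁻(aq)
Call the molar solubility s, so that [Li⁺] = 3s and [PO₄³⁻] = s.
Ksp = [Li⁺]^3[PO₄³⁻] = (3s)^3 · s = 27s^4
Ksp = 27 × (3.09×10⁻³)^4 = 2.46×10⁻⁹

Ksp = 2.46×10⁻⁹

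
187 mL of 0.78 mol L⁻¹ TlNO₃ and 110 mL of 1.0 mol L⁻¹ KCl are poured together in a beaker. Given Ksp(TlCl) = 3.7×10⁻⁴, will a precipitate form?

After mixing, V = 187 mL + 110 mL = 297 mL.
[Tl⁺] = (0.78)(187)/297 = 0.49 mol L⁻¹
[Cl⁻] = (1.0)(110)/297 = 0.37 mol L⁻¹
Q = [Tl⁺][Cl⁻] = 0.18
Q = 0.18 > Ksp = 3.7×10⁻⁴, so the solution is supersaturated and TlCl precipitates.

Yes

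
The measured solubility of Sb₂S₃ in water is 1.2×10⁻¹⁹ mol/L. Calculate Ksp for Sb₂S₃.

Sb₂S₃(s) ⇌ 2 Sb³⁺(aq) + 3 S²⁻(aq)
Call the molar solubility s, so that [Sb³⁺] = 2s and [S²⁻] = 3s.
Ksp = [Sb³⁺]^2[S²⁻]^3 = (2s)^2 · (3s)^3 = 108s^5
Ksp = 108 × (1.2×10⁻¹⁹)^5 = 2.7×10⁻⁹³

Ksp = 2.7×10⁻⁹³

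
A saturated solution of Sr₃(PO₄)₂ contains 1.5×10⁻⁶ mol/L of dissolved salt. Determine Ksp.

Ksp = 8.2×10⁻²⁸

Sr₃(PO₄)₂(s) ⇌ 3 Sr²⁺(aq) + 2 PO₄³⁻(aq)
Let s be the molar solubility. Then [Sr²⁺] = 3s and [PO₄³⁻] = 2s.
Ksp = [Sr²⁺]^3[PO₄³⁻]^2 = (3s)^3 · (2s)^2 = 108s^5
Ksp = 108 × (1.5×10⁻⁶)^5 = 8.2×10⁻²⁸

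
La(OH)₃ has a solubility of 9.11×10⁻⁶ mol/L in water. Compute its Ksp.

La(OH)₃(s) ⇌ La³⁺(aq) + 3 OH⁻(aq)
Call the molar solubility s, so that [La³⁺] = s and [OH⁻] = 3s.
Ksp = [La³⁺][OH⁻]^3 = s · (3s)^3 = 27s^4
Ksp = 27 × (9.11×10⁻⁶)^4 = 1.86×10⁻¹⁹

Ksp = 1.86×10⁻¹⁹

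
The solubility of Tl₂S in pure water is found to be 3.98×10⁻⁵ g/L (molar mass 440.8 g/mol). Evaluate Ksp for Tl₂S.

Ksp = 2.94×10⁻²¹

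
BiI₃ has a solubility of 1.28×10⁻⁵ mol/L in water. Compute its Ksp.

Ksp = 7.25×10⁻¹⁹

BiI₃(s) ⇌ Bi³⁺(aq) + 3 I⁻(aq)
Call the molar solubility s, so that [Bi³⁺] = s and [I⁻] = 3s.
Ksp = [Bi³⁺][I⁻]^3 = s · (3s)^3 = 27s^4
Ksp = 27 × (1.28×10⁻⁵)^4 = 7.25×10⁻¹⁹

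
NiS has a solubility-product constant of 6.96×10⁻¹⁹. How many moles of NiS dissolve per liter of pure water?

NiS(s) ⇌ Ni²⁺(aq) + S²⁻(aq)
With molar solubility s: [Ni²⁺] = s, [S²⁻] = s.
Ksp = [Ni²⁺][S²⁻] = s · s = s^2
s^2 = 6.96×10⁻¹⁹
Taking the 2nd root, s = 8.34×10⁻¹⁰ M.

8.34×10⁻¹⁰ M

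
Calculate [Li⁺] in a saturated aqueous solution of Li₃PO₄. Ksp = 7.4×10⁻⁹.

Li₃PO₄(s) ⇌ 3 Li⁺(aq) + PO₄³⁻(aq)
For each mole of Li₃PO₄ that dissolves per liter, [Li⁺] = 3s and [PO₄³⁻] = s; let s denote this solubility.
Ksp = [Li⁺]^3[PO₄³⁻] = (3s)^3 · s = 27s^4 = 7.4×10⁻⁹
s = 4.1×10⁻³ mol L⁻¹
[Li⁺] = 3s = 1.2×10⁻² mol L⁻¹

1.2×10⁻² M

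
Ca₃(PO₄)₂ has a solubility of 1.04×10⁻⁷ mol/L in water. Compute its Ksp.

Ksp = 1.31×10⁻³³

Ca₃(PO₄)₂(s) ⇌ 3 Ca²⁺(aq) + 2 PO₄³⁻(aq)
Let s be the molar solubility. Then [Ca²⁺] = 3s and [PO₄³⁻] = 2s.
Ksp = [Ca²⁺]^3[PO₄³⁻]^2 = (3s)^3 · (2s)^2 = 108s^5
Ksp = 108 × (1.04×10⁻⁷)^5 = 1.31×10⁻³³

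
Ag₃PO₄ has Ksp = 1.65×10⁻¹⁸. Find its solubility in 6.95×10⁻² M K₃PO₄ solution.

Ag₃PO₄(s) ⇌ 3 Ag⁺(aq) + PO₄³⁻(aq)
The solution already contains PO₄³⁻ at 6.95×10⁻² M. Let s be the molar solubility of Ag₃PO₄.
[PO₄³⁻] ≈ 6.95×10⁻² M (common ion dominates); [Ag⁺] = 3s.
Ksp = [Ag⁺]^3[PO₄³⁻] = (3s)^3(6.95×10⁻²)
(3s)^3 = 1.65×10⁻¹⁸ / (6.95×10⁻²) = 2.37×10⁻¹⁷
s = 9.58×10⁻⁷ M

9.58×10⁻⁷ M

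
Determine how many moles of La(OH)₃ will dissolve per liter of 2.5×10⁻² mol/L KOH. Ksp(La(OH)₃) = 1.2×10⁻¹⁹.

7.7×10⁻¹⁵ M

La(OH)₃(s) ⇌ La³⁺(aq) + 3 OH⁻(aq)
OH⁻ is already present at 2.5×10⁻² mol/L. If s mol/L of La(OH)₃ dissolves, [La³⁺] = s while [OH⁻] ≈ 2.5×10⁻² mol/L.
Ksp = [La³⁺][OH⁻]^3 = s(2.5×10⁻²)^3
s = 1.2×10⁻¹⁹ / (2.5×10⁻²)^3 = 7.7×10⁻¹⁵
s = 7.7×10⁻¹⁵ mol/L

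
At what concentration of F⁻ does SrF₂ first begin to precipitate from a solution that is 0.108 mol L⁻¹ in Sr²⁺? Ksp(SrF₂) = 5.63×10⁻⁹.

Precipitation begins when Q = Ksp.
SrF₂(s) ⇌ Sr²⁺(aq) + 2 F⁻(aq)
Ksp = [Sr²⁺][F⁻]^2 = [F⁻]^2(0.108)
[F⁻]^2 = 5.63×10⁻⁹ / (0.108) = 5.21×10⁻⁸
[F⁻] = 2.28×10⁻⁴ mol L⁻¹

2.28×10⁻⁴ M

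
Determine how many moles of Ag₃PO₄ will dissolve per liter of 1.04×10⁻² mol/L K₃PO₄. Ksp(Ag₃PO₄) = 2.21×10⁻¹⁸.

1.99×10⁻⁶ M

Ag₃PO₄(s) ⇌ 3 Ag⁺(aq) + PO₄³⁻(aq)
Let s be the solubility of Ag₃PO₄ here. The common ion gives [PO₄³⁻] ≈ 1.04×10⁻² mol/L, and [Ag⁺] = 3s.
Ksp = [Ag⁺]^3[PO₄³⁻] = (3s)^3(1.04×10⁻²)
(3s)^3 = 2.21×10⁻¹⁸ / (1.04×10⁻²) = 2.13×10⁻¹⁶
s = 1.99×10⁻⁶ mol/L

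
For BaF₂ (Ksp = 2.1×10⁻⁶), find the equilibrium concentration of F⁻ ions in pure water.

BaF₂(s) ⇌ Ba²⁺(aq) + 2 F⁻(aq)
Let s be the molar solubility. Then [Ba²⁺] = s and [F⁻] = 2s.
Ksp = [Ba²⁺][F⁻]^2 = s · (2s)^2 = 4s^3 = 2.1×10⁻⁶
s = 8.1×10⁻³ mol L⁻¹
[F⁻] = 2s = 1.6×10⁻² mol L⁻¹

1.6×10⁻² M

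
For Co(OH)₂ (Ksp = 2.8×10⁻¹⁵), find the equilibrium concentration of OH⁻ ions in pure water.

1.8×10⁻⁵ M

Co(OH)₂(s) ⇌ Co²⁺(aq) + 2 OH⁻(aq)
Let s be the molar solubility. Then [Co²⁺] = s and [OH⁻] = 2s.
Ksp = [Co²⁺][OH⁻]^2 = s · (2s)^2 = 4s^3 = 2.8×10⁻¹⁵
s = 8.9×10⁻⁶ mol/L
[OH⁻] = 2s = 1.8×10⁻⁵ mol/L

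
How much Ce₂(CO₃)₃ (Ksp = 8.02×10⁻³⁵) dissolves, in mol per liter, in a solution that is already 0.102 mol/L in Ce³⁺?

Ce₂(CO₃)₃(s) ⇌ 2 Ce³⁺(aq) + 3 CO₃²⁻(aq)
The solution already contains Ce³⁺ at 0.102 mol/L. Let s be the molar solubility of Ce₂(CO₃)₃.
[Ce³⁺] ≈ 0.102 mol/L (common ion dominates); [CO₃²⁻] = 3s.
Ksp = [Ce³⁺]^2[CO₃²⁻]^3 = (0.102)^2(3s)^3
(3s)^3 = 8.02×10⁻³⁵ / (0.102)^2 = 7.71×10⁻³³
s = 6.58×10⁻¹² mol/L

6.58×10⁻¹² M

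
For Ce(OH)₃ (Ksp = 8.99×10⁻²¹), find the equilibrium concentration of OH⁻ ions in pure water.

Ce(OH)₃(s) ⇌ Ce³⁺(aq) + 3 OH⁻(aq)
If s mol/L of Ce(OH)₃ dissolves, [Ce³⁺] = s and [OH⁻] = 3s.
Ksp = [Ce³⁺][OH⁻]^3 = s · (3s)^3 = 27s^4 = 8.99×10⁻²¹
s = 4.27×10⁻⁶ mol L⁻¹
[OH⁻] = 3s = 1.28×10⁻⁵ mol L⁻¹

1.28×10⁻⁵ M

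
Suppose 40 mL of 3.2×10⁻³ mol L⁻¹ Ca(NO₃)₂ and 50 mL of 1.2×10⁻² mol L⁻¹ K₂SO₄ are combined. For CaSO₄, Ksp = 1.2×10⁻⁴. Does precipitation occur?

No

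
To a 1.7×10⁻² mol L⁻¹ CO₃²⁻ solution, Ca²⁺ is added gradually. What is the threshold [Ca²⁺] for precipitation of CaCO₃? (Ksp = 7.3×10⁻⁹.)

4.3×10⁻⁷ M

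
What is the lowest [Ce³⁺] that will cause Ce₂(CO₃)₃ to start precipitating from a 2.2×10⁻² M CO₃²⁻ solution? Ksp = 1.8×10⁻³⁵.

A salt starts to precipitate once the ion product Q reaches its Ksp.
Ce₂(CO₃)₃(s) ⇌ 2 Ce³⁺(aq) + 3 CO₃²⁻(aq)
Ksp = [Ce³⁺]^2[CO₃²⁻]^3 = [Ce³⁺]^2(2.2×10⁻²)^3
[Ce³⁺]^2 = 1.8×10⁻³⁵ / (2.2×10⁻²)^3 = 1.7×10⁻³⁰
[Ce³⁺] = 1.3×10⁻¹⁵ M

1.3×10⁻¹⁵ M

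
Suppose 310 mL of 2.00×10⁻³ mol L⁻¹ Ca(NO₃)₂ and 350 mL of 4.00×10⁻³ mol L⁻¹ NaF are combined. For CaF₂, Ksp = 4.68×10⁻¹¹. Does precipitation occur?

After mixing, V = 310 mL + 350 mL = 660 mL.
[Ca²⁺] = (2.00×10⁻³)(310)/660 = 9.39×10⁻⁴ mol L⁻¹
[F⁻] = (4.00×10⁻³)(350)/660 = 2.12×10⁻³ mol L⁻¹
Q = [Ca²⁺][F⁻]^2 = 4.23×10⁻⁹
Because Q > Ksp (4.23×10⁻⁹ vs 4.68×10⁻¹¹), a precipitate of CaF₂ forms.

Yes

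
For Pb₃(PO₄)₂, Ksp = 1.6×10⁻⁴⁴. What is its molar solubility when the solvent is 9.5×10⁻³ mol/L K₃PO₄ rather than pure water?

1.9×10⁻¹⁴ M

Pb₃(PO₄)₂(s) ⇌ 3 Pb²⁺(aq) + 2 PO₄³⁻(aq)
With PO₄³⁻ already at 9.5×10⁻³ mol/L and s small, take [PO₄³⁻] ≈ 9.5×10⁻³ mol/L and [Pb²⁺] = 3s.
Ksp = [Pb²⁺]^3[PO₄³⁻]^2 = (3s)^3(9.5×10⁻³)^2
(3s)^3 = 1.6×10⁻⁴⁴ / (9.5×10⁻³)^2 = 1.8×10⁻⁴⁰
s = 1.9×10⁻¹⁴ mol/L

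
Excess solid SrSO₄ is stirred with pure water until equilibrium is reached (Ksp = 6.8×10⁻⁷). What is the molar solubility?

SrSO₄(s) ⇌ Sr²⁺(aq) + SO₄²⁻(aq)
Call the molar solubility s, so that [Sr²⁺] = s and [SO₄²⁻] = s.
Ksp = [Sr²⁺][SO₄²⁻] = s · s = s^2
s^2 = 6.8×10⁻⁷
Taking the 2nd root, s = 8.2×10⁻⁴ M.

8.2×10⁻⁴ M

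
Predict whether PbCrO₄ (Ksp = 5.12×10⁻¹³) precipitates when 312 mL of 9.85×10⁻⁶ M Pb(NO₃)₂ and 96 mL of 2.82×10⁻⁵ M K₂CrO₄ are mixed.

Yes

After mixing, V = 312 mL + 96 mL = 408 mL.
[Pb²⁺] = (9.85×10⁻⁶)(312)/408 = 7.53×10⁻⁶ M
[CrO₄²⁻] = (2.82×10⁻⁵)(96)/408 = 6.64×10⁻⁶ M
Q = [Pb²⁺][CrO₄²⁻] = 5.00×10⁻¹¹
Because Q > Ksp (5.00×10⁻¹¹ vs 5.12×10⁻¹³), a precipitate of PbCrO₄ forms.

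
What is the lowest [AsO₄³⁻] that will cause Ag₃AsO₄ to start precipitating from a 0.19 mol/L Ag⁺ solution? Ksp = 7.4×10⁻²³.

1.1×10⁻²⁰ M

The threshold for precipitation is Q = Ksp.
Ag₃AsO₄(s) ⇌ 3 Ag⁺(aq) + AsO₄³⁻(aq)
Ksp = [Ag⁺]^3[AsO₄³⁻] = [AsO₄³⁻](0.19)^3
[AsO₄³⁻] = 7.4×10⁻²³ / (0.19)^3 = 1.1×10⁻²⁰
[AsO₄³⁻] = 1.1×10⁻²⁰ mol/L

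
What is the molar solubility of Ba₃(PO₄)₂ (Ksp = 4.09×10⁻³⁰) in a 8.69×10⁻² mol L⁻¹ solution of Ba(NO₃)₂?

Ba₃(PO₄)₂(s) ⇌ 3 Ba²⁺(aq) + 2 PO₄³⁻(aq)
With Ba²⁺ already at 8.69×10⁻² mol L⁻¹ and s small, take [Ba²⁺] ≈ 8.69×10⁻² mol L⁻¹ and [PO₄³⁻] = 2s.
Ksp = [Ba²⁺]^3[PO₄³⁻]^2 = (8.69×10⁻²)^3(2s)^2
(2s)^2 = 4.09×10⁻³⁰ / (8.69×10⁻²)^3 = 6.23×10⁻²⁷
s = 3.95×10⁻¹⁴ mol L⁻¹

3.95×10⁻¹⁴ M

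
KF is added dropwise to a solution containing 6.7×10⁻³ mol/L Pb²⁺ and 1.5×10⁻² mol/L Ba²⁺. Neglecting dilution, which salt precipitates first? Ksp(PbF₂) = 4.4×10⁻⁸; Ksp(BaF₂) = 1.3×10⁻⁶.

PbF₂

A salt starts to precipitate once the ion product Q reaches its Ksp.
For PbF₂: [F⁻] = (Ksp/[Pb²⁺])^(1/2) = 2.6×10⁻³ mol/L
For BaF₂: [F⁻] = (Ksp/[Ba²⁺])^(1/2) = 9.3×10⁻³ mol/L
PbF₂ requires the lower [F⁻], so it precipitates first.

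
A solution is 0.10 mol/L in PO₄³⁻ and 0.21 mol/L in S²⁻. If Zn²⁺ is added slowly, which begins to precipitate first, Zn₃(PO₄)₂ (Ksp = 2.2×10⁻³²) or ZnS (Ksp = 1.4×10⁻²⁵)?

ZnS

Precipitation of each salt begins when its ion product equals Ksp.
For Zn₃(PO₄)₂: [Zn²⁺] = (Ksp/[PO₄³⁻]^2)^(1/3) = 1.3×10⁻¹⁰ mol/L
For ZnS: [Zn²⁺] = (Ksp/[S²⁻]) = 6.7×10⁻²⁵ mol/L
The smaller threshold [Zn²⁺] is reached first, so ZnS precipitates first.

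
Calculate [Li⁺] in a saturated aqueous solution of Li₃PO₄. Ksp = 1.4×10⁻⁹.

8.1×10⁻³ M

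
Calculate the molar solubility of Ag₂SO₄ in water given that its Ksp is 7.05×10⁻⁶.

1.21×10⁻² M

Ag₂SO₄(s) ⇌ 2 Ag⁺(aq) + SO₄²⁻(aq)
Let s be the molar solubility. Then [Ag⁺] = 2s and [SO₄²⁻] = s.
Ksp = [Ag⁺]^2[SO₄²⁻] = (2s)^2 · s = 4s^3
4s^3 = 7.05×10⁻⁶  ⇒  s^3 = 1.76×10⁻⁶
s = 1.21×10⁻² mol L⁻¹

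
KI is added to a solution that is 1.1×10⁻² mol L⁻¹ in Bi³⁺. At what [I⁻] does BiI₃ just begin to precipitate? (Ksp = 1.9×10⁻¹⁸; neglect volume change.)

Precipitation of each salt begins when its ion product equals Ksp.
BiI₃(s) ⇌ Bi³⁺(aq) + 3 I⁻(aq)
Ksp = [Bi³⁺][I⁻]^3 = [I⁻]^3(1.1×10⁻²)
[I⁻]^3 = 1.9×10⁻¹⁸ / (1.1×10⁻²) = 1.7×10⁻¹⁶
[I⁻] = 5.6×10⁻⁶ mol L⁻¹

5.6×10⁻⁶ M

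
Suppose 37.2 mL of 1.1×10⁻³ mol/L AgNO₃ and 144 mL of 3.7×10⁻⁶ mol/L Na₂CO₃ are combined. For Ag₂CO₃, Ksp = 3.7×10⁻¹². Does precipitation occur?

After mixing, V = 37.2 mL + 144 mL = 181.2 mL.
[Ag⁺] = (1.1×10⁻³)(37.2)/181.2 = 2.3×10⁻⁴ mol/L
[CO₃²⁻] = (3.7×10⁻⁶)(144)/181.2 = 2.9×10⁻⁶ mol/L
Q = [Ag⁺]^2[CO₃²⁻] = 1.5×10⁻¹³
Q < Ksp (1.5×10⁻¹³ vs 3.7×10⁻¹²); the solution remains unsaturated and no precipitate forms.

No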